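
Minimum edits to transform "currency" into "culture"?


Word 1: "currency" (length 8)
Word 2: "culture" (length 7)
One optimal edit sequence (insert/delete/substitute each cost 1):
  1. keep 'c'
  2. keep 'u'
  3. delete 'r'  (+1)
  4. substitute 'r' -> 'l'  (+1)
  5. substitute 'e' -> 't'  (+1)
  6. substitute 'n' -> 'u'  (+1)
  7. substitute 'c' -> 'r'  (+1)
  8. substitute 'y' -> 'e'  (+1)
Total edit operations: 6
Edit distance = 6


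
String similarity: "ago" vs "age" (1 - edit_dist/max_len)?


Word 1: "ago" (length 3)
Word 2: "age" (length 3)
One optimal edit sequence:
  1. keep 'a'
  2. keep 'g'
  3. substitute 'o' -> 'e'  (+1)
Edit distance = 1
Max length = max(3, 3) = 3
Similarity = 1 - 1/3
= 0.6667


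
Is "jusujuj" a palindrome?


Word: "jusujuj"
Reversed: "jujusuj"
Forward == Backward? jusujuj != jujusuj
Palindrome = No


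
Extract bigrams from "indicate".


Word: "indicate" (length 8)
Number of bigrams = 8 - 2 + 1 = 7
  Position 0: "in"
  Position 1: "nd"
  Position 2: "di"
  Position 3: "ic"
  Position 4: "ca"
  Position 5: "at"
  Position 6: "te"
Bigrams = "in", "nd", "di", "ic", "ca", "at", "te"


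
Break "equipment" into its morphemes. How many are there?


Word: "equipment"
Morphemes: equip + -ment
Each morpheme carries meaning
= 2 morphemes


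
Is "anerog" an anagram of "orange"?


Word 1: "orange" → sorted: aegnor
Word 2: "anerog" → sorted: aegnor
Same letters? aegnor == aegnor
Anagram = Yes


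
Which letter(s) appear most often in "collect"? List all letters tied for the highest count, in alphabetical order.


Word: "collect"
Letter counts:
  'c': 2
  'e': 1
  'l': 2
  'o': 1
  't': 1
Maximum count = 2
Most frequent = 'c', 'l' (2 times each)


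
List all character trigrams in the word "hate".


Word: "hate" (length 4)
Number of trigrams = 4 - 3 + 1 = 2
  Position 0: "hat"
  Position 1: "ate"
Trigrams = "hat", "ate"


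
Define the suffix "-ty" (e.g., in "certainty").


Suffix: -ty
Example: certainty (certain + -ty)
Meaning = quality of


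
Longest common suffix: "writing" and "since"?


Word 1: "writing"
Word 2: "since"
Comparing from end:
  Pos -1: 'g' != 'e' (stop)
LCS = "" (length 0)


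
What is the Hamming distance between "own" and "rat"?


Comparing character by character (same length = 3):
  Pos 0: 'o' vs 'r' !=
  Pos 1: 'w' vs 'a' !=
  Pos 2: 'n' vs 't' !=
Hamming distance = 3


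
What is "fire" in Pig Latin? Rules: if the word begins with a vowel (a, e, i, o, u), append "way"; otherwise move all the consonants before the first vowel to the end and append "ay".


Word: "fire"
Starts with consonant(s) → move to end, add 'ay'
Consonant cluster: "f"
Pig Latin = "irefay"


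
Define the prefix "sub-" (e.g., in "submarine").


Prefix: sub-
Example: submarine (sub- + marine)
Meaning = under / below


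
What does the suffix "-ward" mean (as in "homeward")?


Suffix: -ward
Example: homeward (home + -ward)
Meaning = in the direction of


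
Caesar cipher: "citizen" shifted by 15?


Word: "citizen"
Shift: 15
Each letter → (letter + shift) mod 26:
  'c' (2) + 15 = 17 → 'r'
  'i' (8) + 15 = 23 → 'x'
  't' (19) + 15 = 8 → 'i'
  'i' (8) + 15 = 23 → 'x'
  'z' (25) + 15 = 14 → 'o'
  'e' (4) + 15 = 19 → 't'
  'n' (13) + 15 = 2 → 'c'
Result = "rxixotc"


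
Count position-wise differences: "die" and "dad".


Comparing character by character (same length = 3):
  Pos 0: 'd' vs 'd' =
  Pos 1: 'i' vs 'a' !=
  Pos 2: 'e' vs 'd' !=
Hamming distance = 2


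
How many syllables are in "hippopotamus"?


Word: "hippopotamus"
Syllable breakdown: hip-po-pot-a-mus
Counting: 5 parts
= 5 syllables


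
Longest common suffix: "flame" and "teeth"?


Word 1: "flame"
Word 2: "teeth"
Comparing from end:
  Pos -1: 'e' != 'h' (stop)
LCS = "" (length 0)


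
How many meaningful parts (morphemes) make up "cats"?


Word: "cats"
Morphemes: cat / -s
Each morpheme carries meaning
= 2 morphemes


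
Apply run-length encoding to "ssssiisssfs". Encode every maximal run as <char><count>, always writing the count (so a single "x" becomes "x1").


String: "ssssiisssfs"
Scanning for consecutive runs:
  's' x 4
  'i' x 2
  's' x 3
  'f' x 1
  's' x 1
RLE = "s4i2s3f1s1"


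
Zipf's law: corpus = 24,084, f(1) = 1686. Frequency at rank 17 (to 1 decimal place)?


Zipf's law: f(r) = f(1) / r
f(1) = 1686
f(17) = 1686 / 17
= 99.2 occurrences


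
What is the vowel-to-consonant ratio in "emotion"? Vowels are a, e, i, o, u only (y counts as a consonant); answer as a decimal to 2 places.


Word: "emotion"
Vowels (a,e,i,o,u): 4
Consonants: 3
Ratio = 4/3
= 1.33


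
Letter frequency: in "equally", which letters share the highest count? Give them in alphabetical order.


Word: "equally"
Letter counts:
  'a': 1
  'e': 1
  'l': 2
  'q': 1
  'u': 1
  'y': 1
Maximum count = 2
Most frequent = 'l' (2 times each)


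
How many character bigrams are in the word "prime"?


Word: "prime" (length 5)
Number of 2-grams = length - 2 + 1 = 5 - 2 + 1
= 4


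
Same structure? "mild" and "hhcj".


Pattern of "mild": [0, 1, 2, 3]
Pattern of "hhcj": [0, 0, 1, 2]
Patterns do not match
Same pattern = No


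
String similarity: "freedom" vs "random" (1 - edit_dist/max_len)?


Word 1: "freedom" (length 7)
Word 2: "random" (length 6)
One optimal edit sequence:
  1. delete 'f'  (+1)
  2. keep 'r'
  3. substitute 'e' -> 'a'  (+1)
  4. substitute 'e' -> 'n'  (+1)
  5. keep 'd'
  6. keep 'o'
  7. keep 'm'
Edit distance = 3
Max length = max(7, 6) = 7
Similarity = 1 - 3/7
= 0.5714


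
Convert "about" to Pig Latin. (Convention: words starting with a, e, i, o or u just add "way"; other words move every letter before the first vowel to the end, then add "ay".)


Word: "about"
Starts with vowel → add 'way'
Pig Latin = "aboutway"


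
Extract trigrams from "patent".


Word: "patent" (length 6)
Number of trigrams = 6 - 3 + 1 = 4
  Position 0: "pat"
  Position 1: "ate"
  Position 2: "ten"
  Position 3: "ent"
Trigrams = "pat", "ate", "ten", "ent"


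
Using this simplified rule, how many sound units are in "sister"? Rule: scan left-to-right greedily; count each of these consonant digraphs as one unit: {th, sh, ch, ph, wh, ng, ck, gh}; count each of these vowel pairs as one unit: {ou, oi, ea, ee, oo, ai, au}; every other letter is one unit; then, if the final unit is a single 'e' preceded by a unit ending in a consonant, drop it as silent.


Word: "sister" (6 letters)
Left-to-right scan:
  (1) 's' (letter)
  (2) 'i' (letter)
  (3) 's' (letter)
  (4) 't' (letter)
  (5) 'e' (letter)
  (6) 'r' (letter)
Units from scan: 6
Sound units = 6 units


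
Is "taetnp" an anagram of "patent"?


Word 1: "patent" → sorted: aenptt
Word 2: "taetnp" → sorted: aenptt
Same letters? aenptt == aenptt
Anagram = Yes


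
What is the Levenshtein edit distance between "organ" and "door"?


Word 1: "organ" (length 5)
Word 2: "door" (length 4)
One optimal edit sequence (insert/delete/substitute each cost 1):
  1. delete 'o'  (+1)
  2. substitute 'r' -> 'd'  (+1)
  3. substitute 'g' -> 'o'  (+1)
  4. substitute 'a' -> 'o'  (+1)
  5. substitute 'n' -> 'r'  (+1)
Total edit operations: 5
Edit distance = 5


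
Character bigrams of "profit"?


Word: "profit" (length 6)
Number of bigrams = 6 - 2 + 1 = 5
  Position 0: "pr"
  Position 1: "ro"
  Position 2: "of"
  Position 3: "fi"
  Position 4: "it"
Bigrams = "pr", "ro", "of", "fi", "it"


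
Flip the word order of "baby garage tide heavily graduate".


Original: "baby garage tide heavily graduate"
Words (1..n): baby | garage | tide | heavily | graduate
Reversed (n..1): graduate | heavily | tide | garage | baby
Result = "graduate heavily tide garage baby"


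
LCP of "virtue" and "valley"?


Word 1: "virtue"
Word 2: "valley"
Comparing from start:
  Pos 0: 'v' == 'v'
  Pos 1: 'i' != 'a' (stop)
LCP = "v" (length 1)


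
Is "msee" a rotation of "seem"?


Word: "seem", Candidate: "msee"
Method: check if candidate is substring of word+word
"seemseem" contains "msee"? Yes
Is rotation = Yes


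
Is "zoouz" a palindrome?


Word: "zoouz"
Reversed: "zuooz"
Forward == Backward? zoouz != zuooz
Palindrome = No


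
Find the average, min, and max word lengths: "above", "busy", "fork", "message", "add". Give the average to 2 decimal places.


Lengths: "above"=5, "busy"=4, "fork"=4, "message"=7, "add"=3
Sum = 23, Count = 5
Average = 23/5 = 4.60
= avg=4.60, min=3, max=7


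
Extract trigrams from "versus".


Word: "versus" (length 6)
Number of trigrams = 6 - 3 + 1 = 4
  Position 0: "ver"
  Position 1: "ers"
  Position 2: "rsu"
  Position 3: "sus"
Trigrams = "ver", "ers", "rsu", "sus"


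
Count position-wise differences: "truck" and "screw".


Comparing character by character (same length = 5):
  Pos 0: 't' vs 's' !=
  Pos 1: 'r' vs 'c' !=
  Pos 2: 'u' vs 'r' !=
  Pos 3: 'c' vs 'e' !=
  Pos 4: 'k' vs 'w' !=
Hamming distance = 5


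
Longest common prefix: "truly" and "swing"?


Word 1: "truly"
Word 2: "swing"
Comparing from start:
  Pos 0: 't' != 's' (stop)
LCP = "" (length 0)


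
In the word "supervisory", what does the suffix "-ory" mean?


Suffix: -ory
As in: supervisory -> supervise + -ory, with a spelling change
Meaning = relating to / place for


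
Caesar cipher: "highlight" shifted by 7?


Word: "highlight"
Shift: 7
Each letter → (letter + shift) mod 26:
  'h' (7) + 7 = 14 → 'o'
  'i' (8) + 7 = 15 → 'p'
  'g' (6) + 7 = 13 → 'n'
  'h' (7) + 7 = 14 → 'o'
  'l' (11) + 7 = 18 → 's'
  'i' (8) + 7 = 15 → 'p'
  'g' (6) + 7 = 13 → 'n'
  'h' (7) + 7 = 14 → 'o'
  't' (19) + 7 = 0 → 'a'
Result = "opnospnoa"


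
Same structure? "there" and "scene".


Pattern of "there": [0, 1, 2, 3, 2]
Pattern of "scene": [0, 1, 2, 3, 2]
Patterns match
Same pattern = Yes


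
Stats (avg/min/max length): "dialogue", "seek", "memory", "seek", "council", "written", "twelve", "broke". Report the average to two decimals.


Lengths: "dialogue"=8, "seek"=4, "memory"=6, "seek"=4, "council"=7, "written"=7, "twelve"=6, "broke"=5
Sum = 47, Count = 8
Average = 47/8 = 5.88
= avg=5.88, min=4, max=8


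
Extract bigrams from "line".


Word: "line" (length 4)
Number of bigrams = 4 - 2 + 1 = 3
  Position 0: "li"
  Position 1: "in"
  Position 2: "ne"
Bigrams = "li", "in", "ne"


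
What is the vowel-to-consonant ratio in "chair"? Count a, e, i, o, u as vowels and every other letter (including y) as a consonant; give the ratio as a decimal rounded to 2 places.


Word: "chair"
Vowels (a,e,i,o,u): 2
Consonants: 3
Ratio = 2/3
= 0.67


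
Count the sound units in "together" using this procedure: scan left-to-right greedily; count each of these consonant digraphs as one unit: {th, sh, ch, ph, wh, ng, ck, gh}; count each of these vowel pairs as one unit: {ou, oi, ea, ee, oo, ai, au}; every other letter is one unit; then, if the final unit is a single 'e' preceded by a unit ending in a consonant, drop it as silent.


Word: "together" (8 letters)
Left-to-right scan:
  1. 't' (letter)
  2. 'o' (letter)
  3. 'g' (letter)
  4. 'e' (letter)
  5. 'th' (digraph)
  6. 'e' (letter)
  7. 'r' (letter)
Units from scan: 7
Sound units = 7 units


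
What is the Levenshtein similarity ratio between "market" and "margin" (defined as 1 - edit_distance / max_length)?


Word 1: "market" (length 6)
Word 2: "margin" (length 6)
One optimal edit sequence:
  1. keep 'm'
  2. keep 'a'
  3. keep 'r'
  4. substitute 'k' -> 'g'  (+1)
  5. substitute 'e' -> 'i'  (+1)
  6. substitute 't' -> 'n'  (+1)
Edit distance = 3
Max length = max(6, 6) = 6
Similarity = 1 - 3/6
= 0.5000


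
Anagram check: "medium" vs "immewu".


Word 1: "medium" → sorted: deimmu
Word 2: "immewu" → sorted: eimmuw
Same letters? deimmu != eimmuw
Anagram = No


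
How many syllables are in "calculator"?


Word: "calculator"
Syllable breakdown: cal · cu · la · tor
Counting: 4 parts
= 4 syllables


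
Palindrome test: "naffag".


Word: "naffag"
Reversed: "gaffan"
Forward == Backward? naffag != gaffan
Palindrome = No


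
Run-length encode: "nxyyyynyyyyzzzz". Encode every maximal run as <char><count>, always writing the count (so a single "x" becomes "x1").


String: "nxyyyynyyyyzzzz"
Scanning for consecutive runs:
  'n' x 1
  'x' x 1
  'y' x 4
  'n' x 1
  'y' x 4
  'z' x 4
RLE = "n1x1y4n1y4z4"


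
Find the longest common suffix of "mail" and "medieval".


Word 1: "mail"
Word 2: "medieval"
Comparing from end:
  Pos -1: 'l' == 'l'
  Pos -2: 'i' != 'a' (stop)
LCS = "l" (length 1)


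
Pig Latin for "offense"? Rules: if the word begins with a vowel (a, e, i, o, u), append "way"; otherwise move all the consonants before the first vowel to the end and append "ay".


Word: "offense"
Starts with vowel → add 'way'
Pig Latin = "offenseway"


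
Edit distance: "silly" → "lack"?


Word 1: "silly" (length 5)
Word 2: "lack" (length 4)
One optimal edit sequence (insert/delete/substitute each cost 1):
  1. delete 's'  (+1)
  2. substitute 'i' -> 'l'  (+1)
  3. substitute 'l' -> 'a'  (+1)
  4. substitute 'l' -> 'c'  (+1)
  5. substitute 'y' -> 'k'  (+1)
Total edit operations: 5
Edit distance = 5


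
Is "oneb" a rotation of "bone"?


Word: "bone", Candidate: "oneb"
Method: check if candidate is substring of word+word
"bonebone" contains "oneb"? Yes
Is rotation = Yes


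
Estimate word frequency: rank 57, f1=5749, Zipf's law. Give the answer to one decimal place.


Zipf's law: f(r) = f(1) / r
f(1) = 5749
f(57) = 5749 / 57
= 100.9 occurrences


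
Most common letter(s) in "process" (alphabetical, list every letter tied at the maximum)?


Word: "process"
Letter counts:
  'c': 1
  'e': 1
  'o': 1
  'p': 1
  'r': 1
  's': 2
Maximum count = 2
Most frequent = 's' (2 times each)


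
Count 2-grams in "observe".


Word: "observe" (length 7)
Number of 2-grams = length - 2 + 1 = 7 - 2 + 1
= 6


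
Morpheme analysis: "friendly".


Word: "friendly"
Morphemes: friend / -ly
Each morpheme carries meaning
= 2 morphemes


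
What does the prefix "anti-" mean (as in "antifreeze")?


Prefix: anti-
As in: antifreeze -> anti- + freeze
Meaning = against


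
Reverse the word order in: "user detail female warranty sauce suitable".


Original: "user detail female warranty sauce suitable"
Words (1..n): user | detail | female | warranty | sauce | suitable
Reversed (n..1): suitable | sauce | warranty | female | detail | user
Result = "suitable sauce warranty female detail user"


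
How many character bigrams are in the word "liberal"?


Word: "liberal" (length 7)
Number of 2-grams = length - 2 + 1 = 7 - 2 + 1
= 6


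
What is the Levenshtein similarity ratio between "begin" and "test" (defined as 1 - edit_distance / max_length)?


Word 1: "begin" (length 5)
Word 2: "test" (length 4)
One optimal edit sequence:
  1. substitute 'b' -> 't'  (+1)
  2. keep 'e'
  3. delete 'g'  (+1)
  4. substitute 'i' -> 's'  (+1)
  5. substitute 'n' -> 't'  (+1)
Edit distance = 4
Max length = max(5, 4) = 5
Similarity = 1 - 4/5
= 0.2000


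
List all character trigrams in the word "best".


Word: "best" (length 4)
Number of trigrams = 4 - 3 + 1 = 2
  Position 0: "bes"
  Position 1: "est"
Trigrams = "bes", "est"


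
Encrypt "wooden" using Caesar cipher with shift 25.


Word: "wooden"
Shift: 25
Each letter → (letter + shift) mod 26:
  'w' (22) + 25 = 21 → 'v'
  'o' (14) + 25 = 13 → 'n'
  'o' (14) + 25 = 13 → 'n'
  'd' (3) + 25 = 2 → 'c'
  'e' (4) + 25 = 3 → 'd'
  'n' (13) + 25 = 12 → 'm'
Result = "vnncdm"


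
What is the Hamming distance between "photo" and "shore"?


Comparing character by character (same length = 5):
  Pos 0: 'p' vs 's' !=
  Pos 1: 'h' vs 'h' =
  Pos 2: 'o' vs 'o' =
  Pos 3: 't' vs 'r' !=
  Pos 4: 'o' vs 'e' !=
Hamming distance = 3


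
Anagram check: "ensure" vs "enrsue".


Word 1: "ensure" → sorted: eenrsu
Word 2: "enrsue" → sorted: eenrsu
Same letters? eenrsu == eenrsu
Anagram = Yes


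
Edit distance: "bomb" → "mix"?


Word 1: "bomb" (length 4)
Word 2: "mix" (length 3)
One optimal edit sequence (insert/delete/substitute each cost 1):
  1. delete 'b'  (+1)
  2. substitute 'o' -> 'm'  (+1)
  3. substitute 'm' -> 'i'  (+1)
  4. substitute 'b' -> 'x'  (+1)
Total edit operations: 4
Edit distance = 4


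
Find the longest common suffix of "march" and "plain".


Word 1: "march"
Word 2: "plain"
Comparing from end:
  Pos -1: 'h' != 'n' (stop)
LCS = "" (length 0)


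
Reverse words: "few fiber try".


Original: "few fiber try"
Words (1..n): few | fiber | try
Reversed (n..1): try | fiber | few
Result = "try fiber few"


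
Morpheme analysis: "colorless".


Word: "colorless"
Morphemes: color / -less
Each morpheme carries meaning
= 2 morphemes


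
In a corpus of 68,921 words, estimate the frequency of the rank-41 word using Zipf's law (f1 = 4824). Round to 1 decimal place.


Zipf's law: f(r) = f(1) / r
f(1) = 4824
f(41) = 4824 / 41
= 117.7 occurrences


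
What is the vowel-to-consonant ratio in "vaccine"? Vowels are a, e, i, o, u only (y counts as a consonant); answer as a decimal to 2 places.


Word: "vaccine"
Vowels (a,e,i,o,u): 3
Consonants: 4
Ratio = 3/4
= 0.75


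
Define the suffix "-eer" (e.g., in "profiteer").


Suffix: -eer
Example: profiteer (profit + -eer)
Meaning = one who is concerned with


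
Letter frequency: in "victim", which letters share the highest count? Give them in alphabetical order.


Word: "victim"
Letter counts:
  'c': 1
  'i': 2
  'm': 1
  't': 1
  'v': 1
Maximum count = 2
Most frequent = 'i' (2 times each)


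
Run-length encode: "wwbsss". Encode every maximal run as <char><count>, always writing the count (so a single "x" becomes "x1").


String: "wwbsss"
Scanning for consecutive runs:
  'w' x 2
  'b' x 1
  's' x 3
RLE = "w2b1s3"


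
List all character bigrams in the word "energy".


Word: "energy" (length 6)
Number of bigrams = 6 - 2 + 1 = 5
  Position 0: "en"
  Position 1: "ne"
  Position 2: "er"
  Position 3: "rg"
  Position 4: "gy"
Bigrams = "en", "ne", "er", "rg", "gy"


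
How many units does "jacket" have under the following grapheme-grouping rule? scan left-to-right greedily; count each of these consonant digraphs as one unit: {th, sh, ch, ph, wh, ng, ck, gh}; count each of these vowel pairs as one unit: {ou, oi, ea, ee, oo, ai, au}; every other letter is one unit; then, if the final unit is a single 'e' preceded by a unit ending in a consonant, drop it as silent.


Word: "jacket" (6 letters)
Left-to-right scan:
  (1) 'j' (letter)
  (2) 'a' (letter)
  (3) 'ck' (digraph)
  (4) 'e' (letter)
  (5) 't' (letter)
Units from scan: 5
Sound units = 5 units


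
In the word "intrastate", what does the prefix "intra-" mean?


Prefix: intra-
As in: intrastate -> intra- + state
Meaning = within


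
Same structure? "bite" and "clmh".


Pattern of "bite": [0, 1, 2, 3]
Pattern of "clmh": [0, 1, 2, 3]
Patterns match
Same pattern = Yes


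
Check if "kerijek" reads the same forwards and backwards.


Word: "kerijek"
Reversed: "kejirek"
Forward == Backward? kerijek != kejirek
Palindrome = No


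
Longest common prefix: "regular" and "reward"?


Word 1: "regular"
Word 2: "reward"
Comparing from start:
  Pos 0: 'r' == 'r'
  Pos 1: 'e' == 'e'
  Pos 2: 'g' != 'w' (stop)
LCP = "re" (length 2)


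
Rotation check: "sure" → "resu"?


Word: "sure", Candidate: "resu"
Method: check if candidate is substring of word+word
"suresure" contains "resu"? Yes
Is rotation = Yes


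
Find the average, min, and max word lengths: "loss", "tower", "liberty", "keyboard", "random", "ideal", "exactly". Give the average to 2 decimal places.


Lengths: "loss"=4, "tower"=5, "liberty"=7, "keyboard"=8, "random"=6, "ideal"=5, "exactly"=7
Sum = 42, Count = 7
Average = 42/7 = 6.00
= avg=6.00, min=4, max=8


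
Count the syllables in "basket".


Word: "basket"
Syllable breakdown: bas · ket
Counting: 2 parts
= 2 syllables


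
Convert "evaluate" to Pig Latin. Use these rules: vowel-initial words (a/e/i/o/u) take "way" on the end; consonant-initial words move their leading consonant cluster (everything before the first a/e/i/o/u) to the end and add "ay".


Word: "evaluate"
Starts with vowel → add 'way'
Pig Latin = "evaluateway"


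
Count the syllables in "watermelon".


Word: "watermelon"
Syllable breakdown: wa | ter | mel | on
Counting: 4 parts
= 4 syllables


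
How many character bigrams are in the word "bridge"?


Word: "bridge" (length 6)
Number of 2-grams = length - 2 + 1 = 6 - 2 + 1
= 5


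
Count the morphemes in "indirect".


Word: "indirect"
Morphemes: in- | direct
Each morpheme carries meaning
= 2 morphemes


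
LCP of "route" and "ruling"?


Word 1: "route"
Word 2: "ruling"
Comparing from start:
  Pos 0: 'r' == 'r'
  Pos 1: 'o' != 'u' (stop)
LCP = "r" (length 1)


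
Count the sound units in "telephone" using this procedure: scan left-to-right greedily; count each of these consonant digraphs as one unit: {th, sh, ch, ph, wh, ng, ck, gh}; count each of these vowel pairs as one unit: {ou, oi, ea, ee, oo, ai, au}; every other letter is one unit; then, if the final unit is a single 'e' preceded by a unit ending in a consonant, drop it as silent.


Word: "telephone" (9 letters)
Left-to-right scan:
  1. 't' (letter)
  2. 'e' (letter)
  3. 'l' (letter)
  4. 'e' (letter)
  5. 'ph' (digraph)
  6. 'o' (letter)
  7. 'n' (letter)
  8. 'e' (letter)
Units from scan: 8
Final unit is 'e' after a consonant -> drop as silent (-1)
Sound units = 7 units


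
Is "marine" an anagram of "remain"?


Word 1: "remain" → sorted: aeimnr
Word 2: "marine" → sorted: aeimnr
Same letters? aeimnr == aeimnr
Anagram = Yes


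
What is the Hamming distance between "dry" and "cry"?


Comparing character by character (same length = 3):
  Pos 0: 'd' vs 'c' !=
  Pos 1: 'r' vs 'r' =
  Pos 2: 'y' vs 'y' =
Hamming distance = 1


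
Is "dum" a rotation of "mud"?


Word: "mud", Candidate: "dum"
Method: check if candidate is substring of word+word
"mudmud" contains "dum"? No
Is rotation = No


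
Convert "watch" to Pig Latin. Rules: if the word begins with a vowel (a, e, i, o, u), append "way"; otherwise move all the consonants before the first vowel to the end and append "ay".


Word: "watch"
Starts with consonant(s) → move to end, add 'ay'
Consonant cluster: "w"
Pig Latin = "atchway"


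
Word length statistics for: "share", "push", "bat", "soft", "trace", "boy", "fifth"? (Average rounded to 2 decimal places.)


Lengths: "share"=5, "push"=4, "bat"=3, "soft"=4, "trace"=5, "boy"=3, "fifth"=5
Sum = 29, Count = 7
Average = 29/7 = 4.14
= avg=4.14, min=3, max=5


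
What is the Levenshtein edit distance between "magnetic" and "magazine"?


Word 1: "magnetic" (length 8)
Word 2: "magazine" (length 8)
One optimal edit sequence (insert/delete/substitute each cost 1):
  1. keep 'm'
  2. keep 'a'
  3. keep 'g'
  4. substitute 'n' -> 'a'  (+1)
  5. substitute 'e' -> 'z'  (+1)
  6. substitute 't' -> 'i'  (+1)
  7. substitute 'i' -> 'n'  (+1)
  8. substitute 'c' -> 'e'  (+1)
Total edit operations: 5
Edit distance = 5


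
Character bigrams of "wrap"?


Word: "wrap" (length 4)
Number of bigrams = 4 - 2 + 1 = 3
  Position 0: "wr"
  Position 1: "ra"
  Position 2: "ap"
Bigrams = "wr", "ra", "ap"


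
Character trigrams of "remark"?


Word: "remark" (length 6)
Number of trigrams = 6 - 3 + 1 = 4
  Position 0: "rem"
  Position 1: "ema"
  Position 2: "mar"
  Position 3: "ark"
Trigrams = "rem", "ema", "mar", "ark"


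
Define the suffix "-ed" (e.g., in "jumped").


Suffix: -ed
Example: jumped (jump + -ed)
Meaning = past tense


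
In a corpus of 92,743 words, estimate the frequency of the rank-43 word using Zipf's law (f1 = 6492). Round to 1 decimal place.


Zipf's law: f(r) = f(1) / r
f(1) = 6492
f(43) = 6492 / 43
= 151.0 occurrences


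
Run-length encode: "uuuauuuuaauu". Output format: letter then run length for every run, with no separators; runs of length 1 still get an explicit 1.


String: "uuuauuuuaauu"
Scanning for consecutive runs:
  'u' x 3
  'a' x 1
  'u' x 4
  'a' x 2
  'u' x 2
RLE = "u3a1u4a2u2"


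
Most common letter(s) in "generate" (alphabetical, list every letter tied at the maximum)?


Word: "generate"
Letter counts:
  'a': 1
  'e': 3
  'g': 1
  'n': 1
  'r': 1
  't': 1
Maximum count = 3
Most frequent = 'e' (3 times each)


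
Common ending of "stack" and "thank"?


Word 1: "stack"
Word 2: "thank"
Comparing from end:
  Pos -1: 'k' == 'k'
  Pos -2: 'c' != 'n' (stop)
LCS = "k" (length 1)


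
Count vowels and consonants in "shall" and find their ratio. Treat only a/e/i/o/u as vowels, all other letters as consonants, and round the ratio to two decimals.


Word: "shall"
Vowels (a,e,i,o,u): 1
Consonants: 4
Ratio = 1/4
= 0.25


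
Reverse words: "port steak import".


Original: "port steak import"
Words (1..n): port | steak | import
Reversed (n..1): import | steak | port
Result = "import steak port"


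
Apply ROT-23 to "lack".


Word: "lack"
Shift: 23
Each letter → (letter + shift) mod 26:
  'l' (11) + 23 = 8 → 'i'
  'a' (0) + 23 = 23 → 'x'
  'c' (2) + 23 = 25 → 'z'
  'k' (10) + 23 = 7 → 'h'
Result = "ixzh"


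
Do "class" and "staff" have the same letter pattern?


Pattern of "class": [0, 1, 2, 3, 3]
Pattern of "staff": [0, 1, 2, 3, 3]
Patterns match
Same pattern = Yes


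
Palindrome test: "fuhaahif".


Word: "fuhaahif"
Reversed: "fihaahuf"
Forward == Backward? fuhaahif != fihaahuf
Palindrome = No


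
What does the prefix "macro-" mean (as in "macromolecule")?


Prefix: macro-
Example: macromolecule = macro- + molecule
Meaning = large


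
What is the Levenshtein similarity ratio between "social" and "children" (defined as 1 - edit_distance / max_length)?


Word 1: "social" (length 6)
Word 2: "children" (length 8)
One optimal edit sequence:
  1. insert 'c'  (+1)
  2. insert 'h'  (+1)
  3. substitute 's' -> 'i'  (+1)
  4. substitute 'o' -> 'l'  (+1)
  5. substitute 'c' -> 'd'  (+1)
  6. substitute 'i' -> 'r'  (+1)
  7. substitute 'a' -> 'e'  (+1)
  8. substitute 'l' -> 'n'  (+1)
Edit distance = 8
Max length = max(6, 8) = 8
Similarity = 1 - 8/8
= 0.0000


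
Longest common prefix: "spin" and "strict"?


Word 1: "spin"
Word 2: "strict"
Comparing from start:
  Pos 0: 's' == 's'
  Pos 1: 'p' != 't' (stop)
LCP = "s" (length 1)


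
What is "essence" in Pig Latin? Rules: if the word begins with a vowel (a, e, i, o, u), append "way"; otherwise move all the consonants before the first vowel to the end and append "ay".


Word: "essence"
Starts with vowel → add 'way'
Pig Latin = "essenceway"


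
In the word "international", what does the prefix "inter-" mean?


Prefix: inter-
Example: international = inter- + national
Meaning = between


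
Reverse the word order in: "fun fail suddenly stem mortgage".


Original: "fun fail suddenly stem mortgage"
Words (1..n): fun | fail | suddenly | stem | mortgage
Reversed (n..1): mortgage | stem | suddenly | fail | fun
Result = "mortgage stem suddenly fail fun"


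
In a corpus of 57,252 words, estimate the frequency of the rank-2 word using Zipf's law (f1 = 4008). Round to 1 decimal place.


Zipf's law: f(r) = f(1) / r
f(1) = 4008
f(2) = 4008 / 2
= 2004.0 occurrences


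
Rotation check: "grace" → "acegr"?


Word: "grace", Candidate: "acegr"
Method: check if candidate is substring of word+word
"gracegrace" contains "acegr"? Yes
Is rotation = Yes


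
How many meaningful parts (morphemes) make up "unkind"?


Word: "unkind"
Morphemes: un- / kind
Each morpheme carries meaning
= 2 morphemes


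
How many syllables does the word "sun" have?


Word: "sun"
Syllable breakdown: sun
Counting: 1 part
= 1 syllable


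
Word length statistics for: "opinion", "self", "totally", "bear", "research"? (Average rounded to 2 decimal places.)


Lengths: "opinion"=7, "self"=4, "totally"=7, "bear"=4, "research"=8
Sum = 30, Count = 5
Average = 30/5 = 6.00
= avg=6.00, min=4, max=8


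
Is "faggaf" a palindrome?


Word: "faggaf"
Reversed: "faggaf"
Forward == Backward? faggaf == faggaf
Palindrome = Yes


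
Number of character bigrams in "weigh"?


Word: "weigh" (length 5)
Number of 2-grams = length - 2 + 1 = 5 - 2 + 1
= 4


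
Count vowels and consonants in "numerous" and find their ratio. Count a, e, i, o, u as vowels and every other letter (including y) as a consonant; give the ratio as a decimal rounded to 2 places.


Word: "numerous"
Vowels (a,e,i,o,u): 4
Consonants: 4
Ratio = 4/4
= 1.00


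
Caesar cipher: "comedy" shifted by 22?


Word: "comedy"
Shift: 22
Each letter → (letter + shift) mod 26:
  'c' (2) + 22 = 24 → 'y'
  'o' (14) + 22 = 10 → 'k'
  'm' (12) + 22 = 8 → 'i'
  'e' (4) + 22 = 0 → 'a'
  'd' (3) + 22 = 25 → 'z'
  'y' (24) + 22 = 20 → 'u'
Result = "ykiazu"


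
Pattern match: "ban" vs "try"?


Pattern of "ban": [0, 1, 2]
Pattern of "try": [0, 1, 2]
Patterns match
Same pattern = Yes


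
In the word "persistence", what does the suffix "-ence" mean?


Suffix: -ence
Example: persistence = persist + -ence
Meaning = state of


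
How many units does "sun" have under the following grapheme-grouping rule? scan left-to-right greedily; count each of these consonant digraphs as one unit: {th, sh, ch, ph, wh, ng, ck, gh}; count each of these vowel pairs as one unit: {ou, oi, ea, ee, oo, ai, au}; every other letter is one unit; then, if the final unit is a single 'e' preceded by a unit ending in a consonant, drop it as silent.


Word: "sun" (3 letters)
Left-to-right scan:
  [1] 's' (letter)
  [2] 'u' (letter)
  [3] 'n' (letter)
Units from scan: 3
Sound units = 3 units


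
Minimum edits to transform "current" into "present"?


Word 1: "current" (length 7)
Word 2: "present" (length 7)
One optimal edit sequence (insert/delete/substitute each cost 1):
  1. substitute 'c' -> 'p'  (+1)
  2. substitute 'u' -> 'r'  (+1)
  3. substitute 'r' -> 'e'  (+1)
  4. substitute 'r' -> 's'  (+1)
  5. keep 'e'
  6. keep 'n'
  7. keep 't'
Total edit operations: 4
Edit distance = 4


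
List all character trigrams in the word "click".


Word: "click" (length 5)
Number of trigrams = 5 - 3 + 1 = 3
  Position 0: "cli"
  Position 1: "lic"
  Position 2: "ick"
Trigrams = "cli", "lic", "ick"


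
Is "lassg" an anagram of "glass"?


Word 1: "glass" → sorted: aglss
Word 2: "lassg" → sorted: aglss
Same letters? aglss == aglss
Anagram = Yes


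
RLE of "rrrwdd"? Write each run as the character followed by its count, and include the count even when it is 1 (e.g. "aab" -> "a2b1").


String: "rrrwdd"
Scanning for consecutive runs:
  'r' x 3
  'w' x 1
  'd' x 2
RLE = "r3w1d2"


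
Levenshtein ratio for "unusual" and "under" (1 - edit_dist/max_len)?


Word 1: "unusual" (length 7)
Word 2: "under" (length 5)
One optimal edit sequence:
  1. keep 'u'
  2. keep 'n'
  3. delete 'u'  (+1)
  4. delete 's'  (+1)
  5. substitute 'u' -> 'd'  (+1)
  6. substitute 'a' -> 'e'  (+1)
  7. substitute 'l' -> 'r'  (+1)
Edit distance = 5
Max length = max(7, 5) = 7
Similarity = 1 - 5/7
= 0.2857


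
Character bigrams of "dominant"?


Word: "dominant" (length 8)
Number of bigrams = 8 - 2 + 1 = 7
  Position 0: "do"
  Position 1: "om"
  Position 2: "mi"
  Position 3: "in"
  Position 4: "na"
  Position 5: "an"
  Position 6: "nt"
Bigrams = "do", "om", "mi", "in", "na", "an", "nt"


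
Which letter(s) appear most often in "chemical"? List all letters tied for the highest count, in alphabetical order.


Word: "chemical"
Letter counts:
  'a': 1
  'c': 2
  'e': 1
  'h': 1
  'i': 1
  'l': 1
  'm': 1
Maximum count = 2
Most frequent = 'c' (2 times each)


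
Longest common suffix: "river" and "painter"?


Word 1: "river"
Word 2: "painter"
Comparing from end:
  Pos -1: 'r' == 'r'
  Pos -2: 'e' == 'e'
  Pos -3: 'v' != 't' (stop)
LCS = "er" (length 2)


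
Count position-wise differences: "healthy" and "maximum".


Comparing character by character (same length = 7):
  Pos 0: 'h' vs 'm' !=
  Pos 1: 'e' vs 'a' !=
  Pos 2: 'a' vs 'x' !=
  Pos 3: 'l' vs 'i' !=
  Pos 4: 't' vs 'm' !=
  Pos 5: 'h' vs 'u' !=
  Pos 6: 'y' vs 'm' !=
Hamming distance = 7


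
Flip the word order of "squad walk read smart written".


Original: "squad walk read smart written"
Words (1..n): squad | walk | read | smart | written
Reversed (n..1): written | smart | read | walk | squad
Result = "written smart read walk squad"


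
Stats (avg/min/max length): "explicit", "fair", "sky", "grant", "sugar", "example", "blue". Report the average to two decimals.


Lengths: "explicit"=8, "fair"=4, "sky"=3, "grant"=5, "sugar"=5, "example"=7, "blue"=4
Sum = 36, Count = 7
Average = 36/7 = 5.14
= avg=5.14, min=3, max=8


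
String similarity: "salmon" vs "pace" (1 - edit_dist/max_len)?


Word 1: "salmon" (length 6)
Word 2: "pace" (length 4)
One optimal edit sequence:
  1. substitute 's' -> 'p'  (+1)
  2. keep 'a'
  3. delete 'l'  (+1)
  4. delete 'm'  (+1)
  5. substitute 'o' -> 'c'  (+1)
  6. substitute 'n' -> 'e'  (+1)
Edit distance = 5
Max length = max(6, 4) = 6
Similarity = 1 - 5/6
= 0.1667


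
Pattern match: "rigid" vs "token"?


Pattern of "rigid": [0, 1, 2, 1, 3]
Pattern of "token": [0, 1, 2, 3, 4]
Patterns do not match
Same pattern = No


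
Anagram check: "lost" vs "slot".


Word 1: "lost" → sorted: lost
Word 2: "slot" → sorted: lost
Same letters? lost == lost
Anagram = Yes


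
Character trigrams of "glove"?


Word: "glove" (length 5)
Number of trigrams = 5 - 3 + 1 = 3
  Position 0: "glo"
  Position 1: "lov"
  Position 2: "ove"
Trigrams = "glo", "lov", "ove"


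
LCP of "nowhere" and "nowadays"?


Word 1: "nowhere"
Word 2: "nowadays"
Comparing from start:
  Pos 0: 'n' == 'n'
  Pos 1: 'o' == 'o'
  Pos 2: 'w' == 'w'
  Pos 3: 'h' != 'a' (stop)
LCP = "now" (length 3)


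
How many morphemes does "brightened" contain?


Word: "brightened"
Morphemes: bright / -en / -ed
Each morpheme carries meaning
= 3 morphemes


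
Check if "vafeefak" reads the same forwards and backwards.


Word: "vafeefak"
Reversed: "kafeefav"
Forward == Backward? vafeefak != kafeefav
Palindrome = No


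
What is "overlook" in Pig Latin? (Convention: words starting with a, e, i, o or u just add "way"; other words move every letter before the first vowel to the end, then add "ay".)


Word: "overlook"
Starts with vowel → add 'way'
Pig Latin = "overlookway"


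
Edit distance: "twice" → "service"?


Word 1: "twice" (length 5)
Word 2: "service" (length 7)
One optimal edit sequence (insert/delete/substitute each cost 1):
  1. insert 's'  (+1)
  2. insert 'e'  (+1)
  3. substitute 't' -> 'r'  (+1)
  4. substitute 'w' -> 'v'  (+1)
  5. keep 'i'
  6. keep 'c'
  7. keep 'e'
Total edit operations: 4
Edit distance = 4


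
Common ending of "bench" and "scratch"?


Word 1: "bench"
Word 2: "scratch"
Comparing from end:
  Pos -1: 'h' == 'h'
  Pos -2: 'c' == 'c'
  Pos -3: 'n' != 't' (stop)
LCS = "ch" (length 2)


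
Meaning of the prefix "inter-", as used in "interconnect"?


Prefix: inter-
Example: interconnect = inter- + connect
Meaning = between


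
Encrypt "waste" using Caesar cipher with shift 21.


Word: "waste"
Shift: 21
Each letter → (letter + shift) mod 26:
  'w' (22) + 21 = 17 → 'r'
  'a' (0) + 21 = 21 → 'v'
  's' (18) + 21 = 13 → 'n'
  't' (19) + 21 = 14 → 'o'
  'e' (4) + 21 = 25 → 'z'
Result = "rvnoz"


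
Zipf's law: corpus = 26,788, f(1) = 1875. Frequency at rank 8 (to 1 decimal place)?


Zipf's law: f(r) = f(1) / r
f(1) = 1875
f(8) = 1875 / 8
= 234.4 occurrences


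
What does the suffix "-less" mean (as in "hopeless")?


Suffix: -less
Example: hopeless (hope + -less)
Meaning = without


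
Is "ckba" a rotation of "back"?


Word: "back", Candidate: "ckba"
Method: check if candidate is substring of word+word
"backback" contains "ckba"? Yes
Is rotation = Yes


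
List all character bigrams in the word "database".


Word: "database" (length 8)
Number of bigrams = 8 - 2 + 1 = 7
  Position 0: "da"
  Position 1: "at"
  Position 2: "ta"
  Position 3: "ab"
  Position 4: "ba"
  Position 5: "as"
  Position 6: "se"
Bigrams = "da", "at", "ta", "ab", "ba", "as", "se"


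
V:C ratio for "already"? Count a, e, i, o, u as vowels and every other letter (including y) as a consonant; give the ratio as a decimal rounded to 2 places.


Word: "already"
Vowels (a,e,i,o,u): 3
Consonants: 4
Ratio = 3/4
= 0.75


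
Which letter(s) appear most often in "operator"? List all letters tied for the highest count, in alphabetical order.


Word: "operator"
Letter counts:
  'a': 1
  'e': 1
  'o': 2
  'p': 1
  'r': 2
  't': 1
Maximum count = 2
Most frequent = 'o', 'r' (2 times each)


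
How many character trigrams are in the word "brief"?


Word: "brief" (length 5)
Number of 3-grams = length - 3 + 1 = 5 - 3 + 1
= 3


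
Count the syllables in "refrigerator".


Word: "refrigerator"
Syllable breakdown: re · frig · er · a · tor
Counting: 5 parts
= 5 syllables


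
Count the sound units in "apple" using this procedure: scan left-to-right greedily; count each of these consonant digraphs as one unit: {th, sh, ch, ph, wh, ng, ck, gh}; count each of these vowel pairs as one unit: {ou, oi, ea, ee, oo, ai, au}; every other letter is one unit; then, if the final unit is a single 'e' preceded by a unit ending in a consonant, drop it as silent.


Word: "apple" (5 letters)
Left-to-right scan:
  (1) 'a' (letter)
  (2) 'p' (letter)
  (3) 'p' (letter)
  (4) 'l' (letter)
  (5) 'e' (letter)
Units from scan: 5
Final unit is 'e' after a consonant -> drop as silent (-1)
Sound units = 4 units


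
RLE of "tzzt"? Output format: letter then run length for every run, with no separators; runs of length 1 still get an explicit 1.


String: "tzzt"
Scanning for consecutive runs:
  't' x 1
  'z' x 2
  't' x 1
RLE = "t1z2t1"


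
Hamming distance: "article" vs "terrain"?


Comparing character by character (same length = 7):
  Pos 0: 'a' vs 't' !=
  Pos 1: 'r' vs 'e' !=
  Pos 2: 't' vs 'r' !=
  Pos 3: 'i' vs 'r' !=
  Pos 4: 'c' vs 'a' !=
  Pos 5: 'l' vs 'i' !=
  Pos 6: 'e' vs 'n' !=
Hamming distance = 7


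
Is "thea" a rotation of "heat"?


Word: "heat", Candidate: "thea"
Method: check if candidate is substring of word+word
"heatheat" contains "thea"? Yes
Is rotation = Yes


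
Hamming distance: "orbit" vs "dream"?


Comparing character by character (same length = 5):
  Pos 0: 'o' vs 'd' !=
  Pos 1: 'r' vs 'r' =
  Pos 2: 'b' vs 'e' !=
  Pos 3: 'i' vs 'a' !=
  Pos 4: 't' vs 'm' !=
Hamming distance = 4


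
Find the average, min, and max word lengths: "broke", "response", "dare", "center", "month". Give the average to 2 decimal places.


Lengths: "broke"=5, "response"=8, "dare"=4, "center"=6, "month"=5
Sum = 28, Count = 5
Average = 28/5 = 5.60
= avg=5.60, min=4, max=8


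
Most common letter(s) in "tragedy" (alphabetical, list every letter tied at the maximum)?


Word: "tragedy"
Letter counts:
  'a': 1
  'd': 1
  'e': 1
  'g': 1
  'r': 1
  't': 1
  'y': 1
Maximum count = 1
Most frequent = 'a', 'd', 'e', 'g', 'r', 't', 'y' (1 time each)


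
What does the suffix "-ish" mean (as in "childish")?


Suffix: -ish
As in: childish -> child + -ish
Meaning = somewhat / having the qualities of


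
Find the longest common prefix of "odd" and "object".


Word 1: "odd"
Word 2: "object"
Comparing from start:
  Pos 0: 'o' == 'o'
  Pos 1: 'd' != 'b' (stop)
LCP = "o" (length 1)


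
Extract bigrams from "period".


Word: "period" (length 6)
Number of bigrams = 6 - 2 + 1 = 5
  Position 0: "pe"
  Position 1: "er"
  Position 2: "ri"
  Position 3: "io"
  Position 4: "od"
Bigrams = "pe", "er", "ri", "io", "od"
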